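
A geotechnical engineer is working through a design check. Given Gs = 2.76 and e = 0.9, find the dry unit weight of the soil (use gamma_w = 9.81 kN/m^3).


Using gamma_d = Gs * gamma_w / (1 + e)
gamma_d = 2.76 * 9.81 / (1 + 0.9)
gamma_d = 2.76 * 9.81 / 1.9
gamma_d = 14.25 kN/m^3


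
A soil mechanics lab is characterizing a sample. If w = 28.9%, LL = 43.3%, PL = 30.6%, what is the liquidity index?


Result: -0.134

Derivation:
First compute the plasticity index:
PI = LL - PL = 43.3 - 30.6 = 12.7
Then compute the liquidity index:
LI = (w - PL) / PI
LI = (28.9 - 30.6) / 12.7
LI = -0.134


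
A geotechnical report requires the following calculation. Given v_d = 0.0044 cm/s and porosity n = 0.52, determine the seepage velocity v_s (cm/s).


Using v_s = v_d / n
v_s = 0.0044 / 0.52
v_s = 0.00846 cm/s


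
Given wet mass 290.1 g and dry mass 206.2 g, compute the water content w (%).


Using w = (m_wet - m_dry) / m_dry * 100
m_wet - m_dry = 290.1 - 206.2 = 83.9 g
w = 83.9 / 206.2 * 100
w = 40.69 %


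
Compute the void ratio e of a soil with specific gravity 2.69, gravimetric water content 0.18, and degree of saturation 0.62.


Using the relation e = Gs * w / S
e = 2.69 * 0.18 / 0.62
e = 0.781


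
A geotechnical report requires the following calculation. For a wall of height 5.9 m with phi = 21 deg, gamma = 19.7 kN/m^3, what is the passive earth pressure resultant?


Compute passive earth pressure coefficient:
Kp = tan^2(45 + phi/2) = tan^2(55.5) = 2.117051
Compute passive force:
Pp = 0.5 * Kp * gamma * H^2
Pp = 0.5 * 2.117051 * 19.7 * 5.9^2
Pp = 725.89 kN/m


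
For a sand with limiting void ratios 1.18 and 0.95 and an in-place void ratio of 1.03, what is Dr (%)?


Using Dr = (e_max - e) / (e_max - e_min) * 100
e_max - e = 1.18 - 1.03 = 0.15
e_max - e_min = 1.18 - 0.95 = 0.23
Dr = 0.15 / 0.23 * 100
Dr = 65.22 %


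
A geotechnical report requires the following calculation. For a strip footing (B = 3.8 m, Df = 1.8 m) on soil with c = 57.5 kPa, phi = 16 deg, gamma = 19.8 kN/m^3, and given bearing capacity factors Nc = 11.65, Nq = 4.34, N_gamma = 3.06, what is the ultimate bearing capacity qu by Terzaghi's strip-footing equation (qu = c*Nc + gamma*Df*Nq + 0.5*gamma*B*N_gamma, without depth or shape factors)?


Compute qu = c*Nc + gamma*Df*Nq + 0.5*gamma*B*N_gamma
Term 1: 57.5 * 11.65 = 669.875
Term 2: 19.8 * 1.8 * 4.34 = 154.6776
Term 3: 0.5 * 19.8 * 3.8 * 3.06 = 115.1172
qu = 669.875 + 154.6776 + 115.1172
qu = 939.67 kPa


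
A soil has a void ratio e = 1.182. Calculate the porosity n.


Using the relation n = e / (1 + e)
n = 1.182 / (1 + 1.182)
n = 1.182 / 2.182
n = 0.5417


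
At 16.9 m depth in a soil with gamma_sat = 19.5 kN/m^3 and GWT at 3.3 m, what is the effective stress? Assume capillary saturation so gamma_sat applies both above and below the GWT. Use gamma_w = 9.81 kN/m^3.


Total stress = gamma_sat * depth
sigma = 19.5 * 16.9 = 329.55 kPa
Pore water pressure u = gamma_w * (depth - d_wt)
u = 9.81 * (16.9 - 3.3) = 133.416 kPa
Effective stress = sigma - u
sigma' = 329.55 - 133.416 = 196.13 kPa


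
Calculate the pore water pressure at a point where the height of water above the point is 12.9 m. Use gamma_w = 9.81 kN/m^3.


Using u = gamma_w * h_w
u = 9.81 * 12.9
u = 126.55 kPa


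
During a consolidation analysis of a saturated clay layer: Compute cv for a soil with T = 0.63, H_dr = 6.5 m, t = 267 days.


Result: 0.09969 m^2/day

Derivation:
Using cv = T * H_dr^2 / t
H_dr^2 = 6.5^2 = 42.25
cv = 0.63 * 42.25 / 267
cv = 0.09969 m^2/day


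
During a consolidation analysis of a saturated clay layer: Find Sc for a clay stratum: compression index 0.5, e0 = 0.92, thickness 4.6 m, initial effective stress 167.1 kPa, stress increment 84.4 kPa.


Result: 0.2127 m

Derivation:
Using Sc = Cc * H / (1 + e0) * log10((sigma0 + delta_sigma) / sigma0)
Stress ratio = (167.1 + 84.4) / 167.1 = 1.50509
log10(1.50509) = 0.177562
Cc * H / (1 + e0) = 0.5 * 4.6 / (1 + 0.92) = 1.19792
Sc = 1.19792 * 0.177562
Sc = 0.2127 m


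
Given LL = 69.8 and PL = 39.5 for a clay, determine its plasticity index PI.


Using PI = LL - PL
PI = 69.8 - 39.5
PI = 30.3


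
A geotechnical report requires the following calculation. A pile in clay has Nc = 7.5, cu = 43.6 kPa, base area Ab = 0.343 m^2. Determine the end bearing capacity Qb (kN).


Using Qb = Nc * cu * Ab
Qb = 7.5 * 43.6 * 0.343
Qb = 112.16 kN


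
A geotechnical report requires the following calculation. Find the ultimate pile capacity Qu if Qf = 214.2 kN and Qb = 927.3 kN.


Using Qu = Qf + Qb
Qu = 214.2 + 927.3
Qu = 1141.5 kN


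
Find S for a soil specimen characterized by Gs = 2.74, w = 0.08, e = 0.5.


Using S = Gs * w / e
S = 2.74 * 0.08 / 0.5
S = 0.4384


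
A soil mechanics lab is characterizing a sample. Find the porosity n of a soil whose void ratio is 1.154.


Result: 0.5357

Derivation:
Using the relation n = e / (1 + e)
n = 1.154 / (1 + 1.154)
n = 1.154 / 2.154
n = 0.5357


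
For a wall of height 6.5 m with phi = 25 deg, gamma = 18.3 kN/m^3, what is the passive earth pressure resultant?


Result: 952.52 kN/m

Derivation:
Compute passive earth pressure coefficient:
Kp = tan^2(45 + phi/2) = tan^2(57.5) = 2.463913
Compute passive force:
Pp = 0.5 * Kp * gamma * H^2
Pp = 0.5 * 2.463913 * 18.3 * 6.5^2
Pp = 952.52 kN/m


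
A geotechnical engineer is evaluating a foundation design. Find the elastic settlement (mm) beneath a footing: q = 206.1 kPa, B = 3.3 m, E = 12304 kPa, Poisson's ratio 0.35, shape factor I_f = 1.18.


Using Se = q * B * (1 - nu^2) * I_f / E
1 - nu^2 = 1 - 0.35^2 = 0.8775
Se = 206.1 * 3.3 * 0.8775 * 1.18 / 12304
Se = 0.057237 m
Convert to mm: Se = 0.057237 * 1000 = 57.237 mm


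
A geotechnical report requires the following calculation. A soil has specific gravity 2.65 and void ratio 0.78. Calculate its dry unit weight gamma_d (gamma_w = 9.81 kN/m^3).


Result: 14.605 kN/m^3

Derivation:
Using gamma_d = Gs * gamma_w / (1 + e)
gamma_d = 2.65 * 9.81 / (1 + 0.78)
gamma_d = 2.65 * 9.81 / 1.78
gamma_d = 14.605 kN/m^3


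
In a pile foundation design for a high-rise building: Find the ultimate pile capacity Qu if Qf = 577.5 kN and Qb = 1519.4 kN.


Result: 2096.9 kN

Derivation:
Using Qu = Qf + Qb
Qu = 577.5 + 1519.4
Qu = 2096.9 kN


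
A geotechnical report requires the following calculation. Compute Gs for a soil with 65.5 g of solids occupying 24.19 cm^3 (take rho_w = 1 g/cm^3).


Using Gs = m_s / (V_s * rho_w)
Since rho_w = 1 g/cm^3:
Gs = 65.5 / 24.19
Gs = 2.708


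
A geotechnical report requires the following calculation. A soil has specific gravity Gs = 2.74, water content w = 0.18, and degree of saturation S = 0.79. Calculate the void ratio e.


Using the relation e = Gs * w / S
e = 2.74 * 0.18 / 0.79
e = 0.6243


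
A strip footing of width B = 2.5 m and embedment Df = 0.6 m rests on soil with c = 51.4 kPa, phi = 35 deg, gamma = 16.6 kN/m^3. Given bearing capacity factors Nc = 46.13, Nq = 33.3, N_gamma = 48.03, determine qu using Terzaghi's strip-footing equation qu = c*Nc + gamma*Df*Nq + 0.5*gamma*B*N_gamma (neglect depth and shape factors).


Compute qu = c*Nc + gamma*Df*Nq + 0.5*gamma*B*N_gamma
Term 1: 51.4 * 46.13 = 2371.082
Term 2: 16.6 * 0.6 * 33.3 = 331.668
Term 3: 0.5 * 16.6 * 2.5 * 48.03 = 996.6225
qu = 2371.082 + 331.668 + 996.6225
qu = 3699.37 kPa


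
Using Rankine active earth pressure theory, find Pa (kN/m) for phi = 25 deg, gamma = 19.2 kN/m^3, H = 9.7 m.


Compute active earth pressure coefficient:
Ka = tan^2(45 - phi/2) = tan^2(32.5) = 0.405859
Compute active force:
Pa = 0.5 * Ka * gamma * H^2
Pa = 0.5 * 0.405859 * 19.2 * 9.7^2
Pa = 366.6 kN/m


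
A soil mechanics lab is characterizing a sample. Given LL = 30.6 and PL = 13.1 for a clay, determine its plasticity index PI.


Result: 17.5

Derivation:
Using PI = LL - PL
PI = 30.6 - 13.1
PI = 17.5


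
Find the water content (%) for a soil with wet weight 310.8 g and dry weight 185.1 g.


Using w = (m_wet - m_dry) / m_dry * 100
m_wet - m_dry = 310.8 - 185.1 = 125.7 g
w = 125.7 / 185.1 * 100
w = 67.91 %


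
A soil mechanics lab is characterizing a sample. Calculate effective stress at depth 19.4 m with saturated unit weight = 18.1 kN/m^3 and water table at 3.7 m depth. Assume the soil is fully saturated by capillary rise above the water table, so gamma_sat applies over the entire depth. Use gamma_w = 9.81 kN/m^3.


Result: 197.12 kPa

Derivation:
Total stress = gamma_sat * depth
sigma = 18.1 * 19.4 = 351.14 kPa
Pore water pressure u = gamma_w * (depth - d_wt)
u = 9.81 * (19.4 - 3.7) = 154.017 kPa
Effective stress = sigma - u
sigma' = 351.14 - 154.017 = 197.12 kPa


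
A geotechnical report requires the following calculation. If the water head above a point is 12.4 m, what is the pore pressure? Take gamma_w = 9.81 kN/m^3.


Result: 121.64 kPa

Derivation:
Using u = gamma_w * h_w
u = 9.81 * 12.4
u = 121.64 kPa


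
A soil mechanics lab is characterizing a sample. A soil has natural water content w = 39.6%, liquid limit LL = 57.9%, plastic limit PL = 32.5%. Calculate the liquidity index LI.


First compute the plasticity index:
PI = LL - PL = 57.9 - 32.5 = 25.4
Then compute the liquidity index:
LI = (w - PL) / PI
LI = (39.6 - 32.5) / 25.4
LI = 0.28


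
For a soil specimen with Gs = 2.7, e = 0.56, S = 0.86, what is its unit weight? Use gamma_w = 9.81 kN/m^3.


Using gamma = gamma_w * (Gs + S*e) / (1 + e)
Numerator: Gs + S*e = 2.7 + 0.86*0.56 = 3.1816
Denominator: 1 + e = 1 + 0.56 = 1.56
gamma = 9.81 * 3.1816 / 1.56
gamma = 20.007 kN/m^3


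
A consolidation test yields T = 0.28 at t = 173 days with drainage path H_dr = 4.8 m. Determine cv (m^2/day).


Result: 0.03729 m^2/day

Derivation:
Using cv = T * H_dr^2 / t
H_dr^2 = 4.8^2 = 23.04
cv = 0.28 * 23.04 / 173
cv = 0.03729 m^2/day


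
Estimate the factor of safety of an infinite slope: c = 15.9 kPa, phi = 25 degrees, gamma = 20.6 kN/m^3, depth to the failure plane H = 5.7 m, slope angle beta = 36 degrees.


Result: 0.927

Derivation:
Using Fs = c / (gamma*H*sin(beta)*cos(beta)) + tan(phi)/tan(beta)
Cohesion contribution = 15.9 / (20.6*5.7*sin(36)*cos(36))
Cohesion contribution = 0.28476
Friction contribution = tan(25)/tan(36) = 0.641817
Fs = 0.28476 + 0.641817
Fs = 0.927


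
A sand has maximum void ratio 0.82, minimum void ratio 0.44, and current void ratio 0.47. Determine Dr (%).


Using Dr = (e_max - e) / (e_max - e_min) * 100
e_max - e = 0.82 - 0.47 = 0.35
e_max - e_min = 0.82 - 0.44 = 0.38
Dr = 0.35 / 0.38 * 100
Dr = 92.11 %


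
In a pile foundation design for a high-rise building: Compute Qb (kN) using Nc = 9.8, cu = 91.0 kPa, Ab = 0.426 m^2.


Result: 379.91 kN

Derivation:
Using Qb = Nc * cu * Ab
Qb = 9.8 * 91.0 * 0.426
Qb = 379.91 kN


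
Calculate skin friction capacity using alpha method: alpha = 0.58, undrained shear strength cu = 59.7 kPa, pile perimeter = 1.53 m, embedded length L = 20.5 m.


Result: 1086.04 kN

Derivation:
Using Qs = alpha * cu * perimeter * L
Qs = 0.58 * 59.7 * 1.53 * 20.5
Qs = 1086.04 kN


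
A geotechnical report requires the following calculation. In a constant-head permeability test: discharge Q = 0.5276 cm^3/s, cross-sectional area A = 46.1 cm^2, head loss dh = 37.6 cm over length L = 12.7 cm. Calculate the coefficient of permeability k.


Compute hydraulic gradient:
i = dh / L = 37.6 / 12.7 = 2.96063
Then apply Darcy's law:
k = Q / (A * i)
k = 0.5276 / (46.1 * 2.96063)
k = 0.5276 / 136.485
k = 0.003866 cm/s


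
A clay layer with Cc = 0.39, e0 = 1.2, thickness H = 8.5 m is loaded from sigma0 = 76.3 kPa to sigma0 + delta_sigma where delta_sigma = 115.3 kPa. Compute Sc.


Using Sc = Cc * H / (1 + e0) * log10((sigma0 + delta_sigma) / sigma0)
Stress ratio = (76.3 + 115.3) / 76.3 = 2.51114
log10(2.51114) = 0.399871
Cc * H / (1 + e0) = 0.39 * 8.5 / (1 + 1.2) = 1.50682
Sc = 1.50682 * 0.399871
Sc = 0.6025 m


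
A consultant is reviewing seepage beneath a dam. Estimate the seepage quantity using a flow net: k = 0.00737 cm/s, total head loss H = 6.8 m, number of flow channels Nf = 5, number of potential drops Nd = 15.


Result: 0.0001671 m^3/s per m

Derivation:
Convert k to m/s for unit consistency with H:
k = 0.00737 cm/s = 0.00737 / 100 m/s = 7.37e-05 m/s
Using q = k * H * Nf / Nd
Nf / Nd = 5 / 15 = 0.3333
q = 7.37e-05 * 6.8 * 0.3333
q = 0.0001671 m^3/s per m


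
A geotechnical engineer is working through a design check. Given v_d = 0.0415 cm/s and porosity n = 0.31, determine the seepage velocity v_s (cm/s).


Using v_s = v_d / n
v_s = 0.0415 / 0.31
v_s = 0.13387 cm/s


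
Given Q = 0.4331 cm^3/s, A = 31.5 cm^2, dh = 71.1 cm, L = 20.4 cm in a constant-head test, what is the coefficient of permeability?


Compute hydraulic gradient:
i = dh / L = 71.1 / 20.4 = 3.48529
Then apply Darcy's law:
k = Q / (A * i)
k = 0.4331 / (31.5 * 3.48529)
k = 0.4331 / 109.787
k = 0.003945 cm/s


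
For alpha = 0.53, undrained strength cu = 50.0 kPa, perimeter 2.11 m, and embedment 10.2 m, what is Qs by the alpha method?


Using Qs = alpha * cu * perimeter * L
Qs = 0.53 * 50.0 * 2.11 * 10.2
Qs = 570.33 kN


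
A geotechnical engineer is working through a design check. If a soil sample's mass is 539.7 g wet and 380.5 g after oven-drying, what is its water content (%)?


Using w = (m_wet - m_dry) / m_dry * 100
m_wet - m_dry = 539.7 - 380.5 = 159.2 g
w = 159.2 / 380.5 * 100
w = 41.84 %


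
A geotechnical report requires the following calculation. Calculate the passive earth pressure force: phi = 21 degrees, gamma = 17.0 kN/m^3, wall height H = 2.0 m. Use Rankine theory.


Compute passive earth pressure coefficient:
Kp = tan^2(45 + phi/2) = tan^2(55.5) = 2.117051
Compute passive force:
Pp = 0.5 * Kp * gamma * H^2
Pp = 0.5 * 2.117051 * 17.0 * 2.0^2
Pp = 71.98 kN/m


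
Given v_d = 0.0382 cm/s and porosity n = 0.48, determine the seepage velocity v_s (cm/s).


Using v_s = v_d / n
v_s = 0.0382 / 0.48
v_s = 0.07958 cm/s


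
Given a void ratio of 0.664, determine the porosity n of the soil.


Result: 0.399

Derivation:
Using the relation n = e / (1 + e)
n = 0.664 / (1 + 0.664)
n = 0.664 / 1.664
n = 0.399


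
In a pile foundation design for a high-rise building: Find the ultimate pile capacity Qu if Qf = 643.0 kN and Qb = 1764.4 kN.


Result: 2407.4 kN

Derivation:
Using Qu = Qf + Qb
Qu = 643.0 + 1764.4
Qu = 2407.4 kN


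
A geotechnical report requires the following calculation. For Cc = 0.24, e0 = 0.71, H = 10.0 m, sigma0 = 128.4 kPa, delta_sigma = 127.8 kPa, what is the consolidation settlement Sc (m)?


Result: 0.4211 m

Derivation:
Using Sc = Cc * H / (1 + e0) * log10((sigma0 + delta_sigma) / sigma0)
Stress ratio = (128.4 + 127.8) / 128.4 = 1.99533
log10(1.99533) = 0.300014
Cc * H / (1 + e0) = 0.24 * 10.0 / (1 + 0.71) = 1.40351
Sc = 1.40351 * 0.300014
Sc = 0.4211 m


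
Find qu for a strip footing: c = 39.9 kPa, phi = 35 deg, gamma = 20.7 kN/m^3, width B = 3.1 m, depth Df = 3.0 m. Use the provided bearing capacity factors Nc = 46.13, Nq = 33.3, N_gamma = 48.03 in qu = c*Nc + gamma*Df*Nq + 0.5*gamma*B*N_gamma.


Compute qu = c*Nc + gamma*Df*Nq + 0.5*gamma*B*N_gamma
Term 1: 39.9 * 46.13 = 1840.587
Term 2: 20.7 * 3.0 * 33.3 = 2067.93
Term 3: 0.5 * 20.7 * 3.1 * 48.03 = 1541.04255
qu = 1840.587 + 2067.93 + 1541.04255
qu = 5449.56 kPa


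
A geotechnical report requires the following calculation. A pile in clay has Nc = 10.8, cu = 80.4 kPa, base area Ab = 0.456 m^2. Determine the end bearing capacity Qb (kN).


Using Qb = Nc * cu * Ab
Qb = 10.8 * 80.4 * 0.456
Qb = 395.95 kN


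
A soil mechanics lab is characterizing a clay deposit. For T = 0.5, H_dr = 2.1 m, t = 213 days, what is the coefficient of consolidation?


Using cv = T * H_dr^2 / t
H_dr^2 = 2.1^2 = 4.41
cv = 0.5 * 4.41 / 213
cv = 0.01035 m^2/day


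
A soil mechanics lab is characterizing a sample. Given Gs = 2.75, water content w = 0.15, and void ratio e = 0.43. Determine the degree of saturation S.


Using S = Gs * w / e
S = 2.75 * 0.15 / 0.43
S = 0.9593


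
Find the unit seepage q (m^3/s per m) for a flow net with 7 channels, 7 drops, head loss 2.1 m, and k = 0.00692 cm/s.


Convert k to m/s for unit consistency with H:
k = 0.00692 cm/s = 0.00692 / 100 m/s = 6.92e-05 m/s
Using q = k * H * Nf / Nd
Nf / Nd = 7 / 7 = 1.0
q = 6.92e-05 * 2.1 * 1.0
q = 0.0001453 m^3/s per m


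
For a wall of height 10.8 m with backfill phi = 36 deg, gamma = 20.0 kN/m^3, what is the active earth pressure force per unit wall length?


Compute active earth pressure coefficient:
Ka = tan^2(45 - phi/2) = tan^2(27.0) = 0.259616
Compute active force:
Pa = 0.5 * Ka * gamma * H^2
Pa = 0.5 * 0.259616 * 20.0 * 10.8^2
Pa = 302.82 kN/m


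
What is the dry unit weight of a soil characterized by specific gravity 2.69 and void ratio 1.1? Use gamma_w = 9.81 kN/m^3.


Using gamma_d = Gs * gamma_w / (1 + e)
gamma_d = 2.69 * 9.81 / (1 + 1.1)
gamma_d = 2.69 * 9.81 / 2.1
gamma_d = 12.566 kN/m^3


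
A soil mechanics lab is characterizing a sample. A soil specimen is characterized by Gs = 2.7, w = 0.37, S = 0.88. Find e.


Result: 1.1352

Derivation:
Using the relation e = Gs * w / S
e = 2.7 * 0.37 / 0.88
e = 1.1352


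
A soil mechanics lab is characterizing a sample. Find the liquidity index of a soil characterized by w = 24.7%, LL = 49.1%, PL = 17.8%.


First compute the plasticity index:
PI = LL - PL = 49.1 - 17.8 = 31.3
Then compute the liquidity index:
LI = (w - PL) / PI
LI = (24.7 - 17.8) / 31.3
LI = 0.22


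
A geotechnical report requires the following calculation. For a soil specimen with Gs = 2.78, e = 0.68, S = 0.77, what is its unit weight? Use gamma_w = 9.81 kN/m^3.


Using gamma = gamma_w * (Gs + S*e) / (1 + e)
Numerator: Gs + S*e = 2.78 + 0.77*0.68 = 3.3036
Denominator: 1 + e = 1 + 0.68 = 1.68
gamma = 9.81 * 3.3036 / 1.68
gamma = 19.291 kN/m^3


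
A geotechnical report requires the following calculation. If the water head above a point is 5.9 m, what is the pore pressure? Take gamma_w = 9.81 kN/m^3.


Result: 57.88 kPa

Derivation:
Using u = gamma_w * h_w
u = 9.81 * 5.9
u = 57.88 kPa


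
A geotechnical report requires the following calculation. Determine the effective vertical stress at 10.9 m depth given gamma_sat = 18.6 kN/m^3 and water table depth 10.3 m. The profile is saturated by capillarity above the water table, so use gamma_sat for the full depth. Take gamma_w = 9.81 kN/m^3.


Total stress = gamma_sat * depth
sigma = 18.6 * 10.9 = 202.74 kPa
Pore water pressure u = gamma_w * (depth - d_wt)
u = 9.81 * (10.9 - 10.3) = 5.886 kPa
Effective stress = sigma - u
sigma' = 202.74 - 5.886 = 196.85 kPa


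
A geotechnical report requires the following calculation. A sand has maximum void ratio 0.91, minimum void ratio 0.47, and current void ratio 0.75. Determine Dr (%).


Using Dr = (e_max - e) / (e_max - e_min) * 100
e_max - e = 0.91 - 0.75 = 0.16
e_max - e_min = 0.91 - 0.47 = 0.44
Dr = 0.16 / 0.44 * 100
Dr = 36.36 %


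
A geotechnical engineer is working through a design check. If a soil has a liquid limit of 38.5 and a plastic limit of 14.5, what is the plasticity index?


Using PI = LL - PL
PI = 38.5 - 14.5
PI = 24.0


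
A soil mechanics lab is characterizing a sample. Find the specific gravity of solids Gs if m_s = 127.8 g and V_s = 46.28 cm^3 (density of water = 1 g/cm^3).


Result: 2.761

Derivation:
Using Gs = m_s / (V_s * rho_w)
Since rho_w = 1 g/cm^3:
Gs = 127.8 / 46.28
Gs = 2.761


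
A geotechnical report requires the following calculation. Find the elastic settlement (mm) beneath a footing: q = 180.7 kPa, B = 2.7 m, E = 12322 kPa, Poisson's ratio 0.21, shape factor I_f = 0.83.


Using Se = q * B * (1 - nu^2) * I_f / E
1 - nu^2 = 1 - 0.21^2 = 0.9559
Se = 180.7 * 2.7 * 0.9559 * 0.83 / 12322
Se = 0.031415 m
Convert to mm: Se = 0.031415 * 1000 = 31.415 mm


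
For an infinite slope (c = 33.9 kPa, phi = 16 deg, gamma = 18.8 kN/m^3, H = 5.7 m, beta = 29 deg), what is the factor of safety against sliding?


Result: 1.263

Derivation:
Using Fs = c / (gamma*H*sin(beta)*cos(beta)) + tan(phi)/tan(beta)
Cohesion contribution = 33.9 / (18.8*5.7*sin(29)*cos(29))
Cohesion contribution = 0.746065
Friction contribution = tan(16)/tan(29) = 0.517302
Fs = 0.746065 + 0.517302
Fs = 1.263


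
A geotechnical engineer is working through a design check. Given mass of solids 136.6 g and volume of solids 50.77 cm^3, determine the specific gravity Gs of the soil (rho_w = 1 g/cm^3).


Using Gs = m_s / (V_s * rho_w)
Since rho_w = 1 g/cm^3:
Gs = 136.6 / 50.77
Gs = 2.691


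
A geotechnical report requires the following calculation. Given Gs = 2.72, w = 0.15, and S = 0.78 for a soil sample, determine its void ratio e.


Using the relation e = Gs * w / S
e = 2.72 * 0.15 / 0.78
e = 0.5231


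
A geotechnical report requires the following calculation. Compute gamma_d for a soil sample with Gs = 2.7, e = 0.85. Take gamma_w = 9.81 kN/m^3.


Using gamma_d = Gs * gamma_w / (1 + e)
gamma_d = 2.7 * 9.81 / (1 + 0.85)
gamma_d = 2.7 * 9.81 / 1.85
gamma_d = 14.317 kN/m^3


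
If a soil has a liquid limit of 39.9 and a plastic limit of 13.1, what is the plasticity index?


Using PI = LL - PL
PI = 39.9 - 13.1
PI = 26.8


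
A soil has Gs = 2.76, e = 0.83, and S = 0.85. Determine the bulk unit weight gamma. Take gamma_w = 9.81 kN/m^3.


Result: 18.577 kN/m^3

Derivation:
Using gamma = gamma_w * (Gs + S*e) / (1 + e)
Numerator: Gs + S*e = 2.76 + 0.85*0.83 = 3.4655
Denominator: 1 + e = 1 + 0.83 = 1.83
gamma = 9.81 * 3.4655 / 1.83
gamma = 18.577 kN/m^3


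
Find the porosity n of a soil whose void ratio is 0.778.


Using the relation n = e / (1 + e)
n = 0.778 / (1 + 0.778)
n = 0.778 / 1.778
n = 0.4376


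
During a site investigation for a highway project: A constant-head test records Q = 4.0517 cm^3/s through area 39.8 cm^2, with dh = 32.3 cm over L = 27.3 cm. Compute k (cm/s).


Compute hydraulic gradient:
i = dh / L = 32.3 / 27.3 = 1.18315
Then apply Darcy's law:
k = Q / (A * i)
k = 4.0517 / (39.8 * 1.18315)
k = 4.0517 / 47.0894
k = 0.086043 cm/s


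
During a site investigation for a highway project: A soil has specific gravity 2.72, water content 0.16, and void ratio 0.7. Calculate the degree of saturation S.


Using S = Gs * w / e
S = 2.72 * 0.16 / 0.7
S = 0.6217


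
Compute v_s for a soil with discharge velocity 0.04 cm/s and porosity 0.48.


Result: 0.08333 cm/s

Derivation:
Using v_s = v_d / n
v_s = 0.04 / 0.48
v_s = 0.08333 cm/s


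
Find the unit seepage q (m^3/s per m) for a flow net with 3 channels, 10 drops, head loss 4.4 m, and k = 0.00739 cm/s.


Result: 9.755e-05 m^3/s per m

Derivation:
Convert k to m/s for unit consistency with H:
k = 0.00739 cm/s = 0.00739 / 100 m/s = 7.39e-05 m/s
Using q = k * H * Nf / Nd
Nf / Nd = 3 / 10 = 0.3
q = 7.39e-05 * 4.4 * 0.3
q = 9.755e-05 m^3/s per m


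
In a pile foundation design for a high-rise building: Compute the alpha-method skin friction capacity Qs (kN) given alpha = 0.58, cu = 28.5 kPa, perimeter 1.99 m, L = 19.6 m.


Result: 644.74 kN

Derivation:
Using Qs = alpha * cu * perimeter * L
Qs = 0.58 * 28.5 * 1.99 * 19.6
Qs = 644.74 kN


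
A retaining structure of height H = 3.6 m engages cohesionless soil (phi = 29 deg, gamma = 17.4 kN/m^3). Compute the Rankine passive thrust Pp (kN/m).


Result: 324.96 kN/m

Derivation:
Compute passive earth pressure coefficient:
Kp = tan^2(45 + phi/2) = tan^2(59.5) = 2.88206
Compute passive force:
Pp = 0.5 * Kp * gamma * H^2
Pp = 0.5 * 2.88206 * 17.4 * 3.6^2
Pp = 324.96 kN/m


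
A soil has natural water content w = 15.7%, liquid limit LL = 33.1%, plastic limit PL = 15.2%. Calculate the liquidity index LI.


First compute the plasticity index:
PI = LL - PL = 33.1 - 15.2 = 17.9
Then compute the liquidity index:
LI = (w - PL) / PI
LI = (15.7 - 15.2) / 17.9
LI = 0.028


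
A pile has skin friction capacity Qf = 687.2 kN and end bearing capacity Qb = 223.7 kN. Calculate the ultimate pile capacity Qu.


Using Qu = Qf + Qb
Qu = 687.2 + 223.7
Qu = 910.9 kN


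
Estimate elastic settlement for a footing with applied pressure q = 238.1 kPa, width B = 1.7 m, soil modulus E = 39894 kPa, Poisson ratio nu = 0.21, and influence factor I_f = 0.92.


Using Se = q * B * (1 - nu^2) * I_f / E
1 - nu^2 = 1 - 0.21^2 = 0.9559
Se = 238.1 * 1.7 * 0.9559 * 0.92 / 39894
Se = 0.008923 m
Convert to mm: Se = 0.008923 * 1000 = 8.923 mm


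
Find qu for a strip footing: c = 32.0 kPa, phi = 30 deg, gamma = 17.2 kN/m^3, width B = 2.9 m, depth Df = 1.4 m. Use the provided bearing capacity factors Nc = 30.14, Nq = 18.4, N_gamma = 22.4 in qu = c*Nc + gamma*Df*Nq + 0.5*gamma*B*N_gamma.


Result: 1966.21 kPa

Derivation:
Compute qu = c*Nc + gamma*Df*Nq + 0.5*gamma*B*N_gamma
Term 1: 32.0 * 30.14 = 964.48
Term 2: 17.2 * 1.4 * 18.4 = 443.072
Term 3: 0.5 * 17.2 * 2.9 * 22.4 = 558.656
qu = 964.48 + 443.072 + 558.656
qu = 1966.21 kPa


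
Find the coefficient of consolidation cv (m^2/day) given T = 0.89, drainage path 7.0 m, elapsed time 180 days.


Using cv = T * H_dr^2 / t
H_dr^2 = 7.0^2 = 49.0
cv = 0.89 * 49.0 / 180
cv = 0.24228 m^2/day


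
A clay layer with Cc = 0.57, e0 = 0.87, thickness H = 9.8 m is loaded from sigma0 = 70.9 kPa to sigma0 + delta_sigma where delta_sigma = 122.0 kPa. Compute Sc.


Using Sc = Cc * H / (1 + e0) * log10((sigma0 + delta_sigma) / sigma0)
Stress ratio = (70.9 + 122.0) / 70.9 = 2.72073
log10(2.72073) = 0.434686
Cc * H / (1 + e0) = 0.57 * 9.8 / (1 + 0.87) = 2.98717
Sc = 2.98717 * 0.434686
Sc = 1.2985 m


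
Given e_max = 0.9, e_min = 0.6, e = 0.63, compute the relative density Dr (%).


Result: 90.0 %

Derivation:
Using Dr = (e_max - e) / (e_max - e_min) * 100
e_max - e = 0.9 - 0.63 = 0.27
e_max - e_min = 0.9 - 0.6 = 0.3
Dr = 0.27 / 0.3 * 100
Dr = 90.0 %


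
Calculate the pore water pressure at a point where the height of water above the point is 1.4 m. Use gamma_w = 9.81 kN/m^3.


Using u = gamma_w * h_w
u = 9.81 * 1.4
u = 13.73 kPa


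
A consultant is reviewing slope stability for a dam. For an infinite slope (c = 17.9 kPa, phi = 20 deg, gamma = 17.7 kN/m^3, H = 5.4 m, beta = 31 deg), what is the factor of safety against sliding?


Result: 1.03

Derivation:
Using Fs = c / (gamma*H*sin(beta)*cos(beta)) + tan(phi)/tan(beta)
Cohesion contribution = 17.9 / (17.7*5.4*sin(31)*cos(31))
Cohesion contribution = 0.42421
Friction contribution = tan(20)/tan(31) = 0.605748
Fs = 0.42421 + 0.605748
Fs = 1.03


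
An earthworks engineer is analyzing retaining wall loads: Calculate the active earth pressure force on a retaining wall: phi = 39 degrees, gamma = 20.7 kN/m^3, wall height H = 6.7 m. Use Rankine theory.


Result: 105.7 kN/m

Derivation:
Compute active earth pressure coefficient:
Ka = tan^2(45 - phi/2) = tan^2(25.5) = 0.227506
Compute active force:
Pa = 0.5 * Ka * gamma * H^2
Pa = 0.5 * 0.227506 * 20.7 * 6.7^2
Pa = 105.7 kN/m


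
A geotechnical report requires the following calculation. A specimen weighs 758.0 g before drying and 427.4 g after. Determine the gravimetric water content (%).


Result: 77.35 %

Derivation:
Using w = (m_wet - m_dry) / m_dry * 100
m_wet - m_dry = 758.0 - 427.4 = 330.6 g
w = 330.6 / 427.4 * 100
w = 77.35 %


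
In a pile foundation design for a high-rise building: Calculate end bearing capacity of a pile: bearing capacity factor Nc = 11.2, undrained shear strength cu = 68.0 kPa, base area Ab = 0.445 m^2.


Result: 338.91 kN

Derivation:
Using Qb = Nc * cu * Ab
Qb = 11.2 * 68.0 * 0.445
Qb = 338.91 kN


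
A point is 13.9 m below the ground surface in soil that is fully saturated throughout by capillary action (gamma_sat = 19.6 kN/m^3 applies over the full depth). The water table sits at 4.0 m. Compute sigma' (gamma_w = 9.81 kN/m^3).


Result: 175.32 kPa

Derivation:
Total stress = gamma_sat * depth
sigma = 19.6 * 13.9 = 272.44 kPa
Pore water pressure u = gamma_w * (depth - d_wt)
u = 9.81 * (13.9 - 4.0) = 97.119 kPa
Effective stress = sigma - u
sigma' = 272.44 - 97.119 = 175.32 kPa


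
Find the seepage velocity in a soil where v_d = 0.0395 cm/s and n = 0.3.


Using v_s = v_d / n
v_s = 0.0395 / 0.3
v_s = 0.13167 cm/s


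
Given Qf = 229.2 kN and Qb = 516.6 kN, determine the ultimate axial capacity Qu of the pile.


Using Qu = Qf + Qb
Qu = 229.2 + 516.6
Qu = 745.8 kN


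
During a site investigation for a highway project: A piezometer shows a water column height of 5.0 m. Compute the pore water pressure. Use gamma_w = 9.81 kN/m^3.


Result: 49.05 kPa

Derivation:
Using u = gamma_w * h_w
u = 9.81 * 5.0
u = 49.05 kPa


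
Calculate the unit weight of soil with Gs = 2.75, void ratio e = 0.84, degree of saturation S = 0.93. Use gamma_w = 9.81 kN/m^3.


Using gamma = gamma_w * (Gs + S*e) / (1 + e)
Numerator: Gs + S*e = 2.75 + 0.93*0.84 = 3.5312
Denominator: 1 + e = 1 + 0.84 = 1.84
gamma = 9.81 * 3.5312 / 1.84
gamma = 18.827 kN/m^3


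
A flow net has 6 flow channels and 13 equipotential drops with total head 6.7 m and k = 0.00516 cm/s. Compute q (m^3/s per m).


Convert k to m/s for unit consistency with H:
k = 0.00516 cm/s = 0.00516 / 100 m/s = 5.16e-05 m/s
Using q = k * H * Nf / Nd
Nf / Nd = 6 / 13 = 0.4615
q = 5.16e-05 * 6.7 * 0.4615
q = 0.0001596 m^3/s per m


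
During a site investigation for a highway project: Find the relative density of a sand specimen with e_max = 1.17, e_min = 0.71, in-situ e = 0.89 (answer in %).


Using Dr = (e_max - e) / (e_max - e_min) * 100
e_max - e = 1.17 - 0.89 = 0.28
e_max - e_min = 1.17 - 0.71 = 0.46
Dr = 0.28 / 0.46 * 100
Dr = 60.87 %


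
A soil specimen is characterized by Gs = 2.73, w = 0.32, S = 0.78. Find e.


Using the relation e = Gs * w / S
e = 2.73 * 0.32 / 0.78
e = 1.12


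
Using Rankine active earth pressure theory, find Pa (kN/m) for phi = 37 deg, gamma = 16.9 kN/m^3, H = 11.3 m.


Result: 268.22 kN/m

Derivation:
Compute active earth pressure coefficient:
Ka = tan^2(45 - phi/2) = tan^2(26.5) = 0.248584
Compute active force:
Pa = 0.5 * Ka * gamma * H^2
Pa = 0.5 * 0.248584 * 16.9 * 11.3^2
Pa = 268.22 kN/m


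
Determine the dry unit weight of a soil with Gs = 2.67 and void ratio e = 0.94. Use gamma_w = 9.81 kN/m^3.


Result: 13.501 kN/m^3

Derivation:
Using gamma_d = Gs * gamma_w / (1 + e)
gamma_d = 2.67 * 9.81 / (1 + 0.94)
gamma_d = 2.67 * 9.81 / 1.94
gamma_d = 13.501 kN/m^3


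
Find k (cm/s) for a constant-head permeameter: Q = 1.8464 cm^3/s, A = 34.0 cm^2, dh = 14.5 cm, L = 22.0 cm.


Compute hydraulic gradient:
i = dh / L = 14.5 / 22.0 = 0.659091
Then apply Darcy's law:
k = Q / (A * i)
k = 1.8464 / (34.0 * 0.659091)
k = 1.8464 / 22.4091
k = 0.082395 cm/s


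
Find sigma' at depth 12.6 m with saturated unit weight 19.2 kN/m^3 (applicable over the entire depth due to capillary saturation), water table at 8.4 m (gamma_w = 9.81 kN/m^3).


Result: 200.72 kPa

Derivation:
Total stress = gamma_sat * depth
sigma = 19.2 * 12.6 = 241.92 kPa
Pore water pressure u = gamma_w * (depth - d_wt)
u = 9.81 * (12.6 - 8.4) = 41.202 kPa
Effective stress = sigma - u
sigma' = 241.92 - 41.202 = 200.72 kPa


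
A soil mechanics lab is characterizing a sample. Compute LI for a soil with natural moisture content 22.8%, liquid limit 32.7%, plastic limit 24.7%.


First compute the plasticity index:
PI = LL - PL = 32.7 - 24.7 = 8.0
Then compute the liquidity index:
LI = (w - PL) / PI
LI = (22.8 - 24.7) / 8.0
LI = -0.237


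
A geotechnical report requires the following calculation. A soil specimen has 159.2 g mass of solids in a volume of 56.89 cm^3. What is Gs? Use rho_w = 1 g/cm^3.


Result: 2.798

Derivation:
Using Gs = m_s / (V_s * rho_w)
Since rho_w = 1 g/cm^3:
Gs = 159.2 / 56.89
Gs = 2.798


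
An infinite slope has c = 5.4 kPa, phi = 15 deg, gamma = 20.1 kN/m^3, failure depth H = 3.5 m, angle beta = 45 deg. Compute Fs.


Result: 0.421

Derivation:
Using Fs = c / (gamma*H*sin(beta)*cos(beta)) + tan(phi)/tan(beta)
Cohesion contribution = 5.4 / (20.1*3.5*sin(45)*cos(45))
Cohesion contribution = 0.153518
Friction contribution = tan(15)/tan(45) = 0.267949
Fs = 0.153518 + 0.267949
Fs = 0.421


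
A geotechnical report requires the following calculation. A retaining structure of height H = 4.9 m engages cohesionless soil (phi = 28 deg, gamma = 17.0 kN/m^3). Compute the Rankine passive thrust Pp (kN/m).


Compute passive earth pressure coefficient:
Kp = tan^2(45 + phi/2) = tan^2(59.0) = 2.769826
Compute passive force:
Pp = 0.5 * Kp * gamma * H^2
Pp = 0.5 * 2.769826 * 17.0 * 4.9^2
Pp = 565.28 kN/m


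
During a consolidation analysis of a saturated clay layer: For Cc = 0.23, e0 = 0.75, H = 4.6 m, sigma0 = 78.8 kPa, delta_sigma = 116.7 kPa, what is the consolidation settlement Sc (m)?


Result: 0.2386 m

Derivation:
Using Sc = Cc * H / (1 + e0) * log10((sigma0 + delta_sigma) / sigma0)
Stress ratio = (78.8 + 116.7) / 78.8 = 2.48096
log10(2.48096) = 0.394621
Cc * H / (1 + e0) = 0.23 * 4.6 / (1 + 0.75) = 0.604571
Sc = 0.604571 * 0.394621
Sc = 0.2386 m


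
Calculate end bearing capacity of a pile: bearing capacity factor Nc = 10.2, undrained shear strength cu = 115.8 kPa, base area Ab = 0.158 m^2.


Using Qb = Nc * cu * Ab
Qb = 10.2 * 115.8 * 0.158
Qb = 186.62 kN


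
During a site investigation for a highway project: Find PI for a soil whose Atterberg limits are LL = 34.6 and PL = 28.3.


Using PI = LL - PL
PI = 34.6 - 28.3
PI = 6.3


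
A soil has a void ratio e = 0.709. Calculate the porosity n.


Using the relation n = e / (1 + e)
n = 0.709 / (1 + 0.709)
n = 0.709 / 1.709
n = 0.4149


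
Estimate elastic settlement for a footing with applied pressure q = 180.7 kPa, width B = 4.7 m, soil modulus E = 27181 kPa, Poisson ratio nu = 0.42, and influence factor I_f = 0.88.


Result: 22.646 mm

Derivation:
Using Se = q * B * (1 - nu^2) * I_f / E
1 - nu^2 = 1 - 0.42^2 = 0.8236
Se = 180.7 * 4.7 * 0.8236 * 0.88 / 27181
Se = 0.022646 m
Convert to mm: Se = 0.022646 * 1000 = 22.646 mm


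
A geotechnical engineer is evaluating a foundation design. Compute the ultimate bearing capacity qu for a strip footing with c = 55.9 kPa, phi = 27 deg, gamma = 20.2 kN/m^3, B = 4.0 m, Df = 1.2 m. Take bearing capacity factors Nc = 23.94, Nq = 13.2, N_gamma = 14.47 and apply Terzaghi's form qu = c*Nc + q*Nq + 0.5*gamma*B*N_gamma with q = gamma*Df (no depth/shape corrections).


Result: 2242.8 kPa

Derivation:
Compute qu = c*Nc + gamma*Df*Nq + 0.5*gamma*B*N_gamma
Term 1: 55.9 * 23.94 = 1338.246
Term 2: 20.2 * 1.2 * 13.2 = 319.968
Term 3: 0.5 * 20.2 * 4.0 * 14.47 = 584.588
qu = 1338.246 + 319.968 + 584.588
qu = 2242.8 kPa


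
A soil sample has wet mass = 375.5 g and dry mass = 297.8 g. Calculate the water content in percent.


Using w = (m_wet - m_dry) / m_dry * 100
m_wet - m_dry = 375.5 - 297.8 = 77.7 g
w = 77.7 / 297.8 * 100
w = 26.09 %


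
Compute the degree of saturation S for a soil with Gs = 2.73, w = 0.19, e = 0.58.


Using S = Gs * w / e
S = 2.73 * 0.19 / 0.58
S = 0.8943


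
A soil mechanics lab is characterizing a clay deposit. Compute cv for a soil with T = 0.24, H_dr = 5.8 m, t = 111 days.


Using cv = T * H_dr^2 / t
H_dr^2 = 5.8^2 = 33.64
cv = 0.24 * 33.64 / 111
cv = 0.07274 m^2/day


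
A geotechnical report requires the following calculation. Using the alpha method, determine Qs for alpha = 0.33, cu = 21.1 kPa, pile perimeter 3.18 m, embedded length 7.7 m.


Result: 170.5 kN

Derivation:
Using Qs = alpha * cu * perimeter * L
Qs = 0.33 * 21.1 * 3.18 * 7.7
Qs = 170.5 kN


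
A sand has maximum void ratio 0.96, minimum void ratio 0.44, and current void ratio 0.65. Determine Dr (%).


Using Dr = (e_max - e) / (e_max - e_min) * 100
e_max - e = 0.96 - 0.65 = 0.31
e_max - e_min = 0.96 - 0.44 = 0.52
Dr = 0.31 / 0.52 * 100
Dr = 59.62 %


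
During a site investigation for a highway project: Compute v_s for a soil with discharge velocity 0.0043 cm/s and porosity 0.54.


Using v_s = v_d / n
v_s = 0.0043 / 0.54
v_s = 0.00796 cm/s


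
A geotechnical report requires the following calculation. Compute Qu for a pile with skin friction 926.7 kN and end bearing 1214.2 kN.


Using Qu = Qf + Qb
Qu = 926.7 + 1214.2
Qu = 2140.9 kN


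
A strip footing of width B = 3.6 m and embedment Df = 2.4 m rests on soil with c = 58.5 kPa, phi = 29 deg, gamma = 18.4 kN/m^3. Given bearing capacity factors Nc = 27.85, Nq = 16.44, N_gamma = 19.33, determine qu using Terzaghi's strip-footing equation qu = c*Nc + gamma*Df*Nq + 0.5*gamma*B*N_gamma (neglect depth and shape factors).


Compute qu = c*Nc + gamma*Df*Nq + 0.5*gamma*B*N_gamma
Term 1: 58.5 * 27.85 = 1629.225
Term 2: 18.4 * 2.4 * 16.44 = 725.9904
Term 3: 0.5 * 18.4 * 3.6 * 19.33 = 640.2096
qu = 1629.225 + 725.9904 + 640.2096
qu = 2995.43 kPa


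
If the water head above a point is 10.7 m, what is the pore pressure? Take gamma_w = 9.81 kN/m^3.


Using u = gamma_w * h_w
u = 9.81 * 10.7
u = 104.97 kPa


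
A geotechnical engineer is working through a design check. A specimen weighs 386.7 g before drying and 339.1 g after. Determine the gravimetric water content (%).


Result: 14.04 %

Derivation:
Using w = (m_wet - m_dry) / m_dry * 100
m_wet - m_dry = 386.7 - 339.1 = 47.6 g
w = 47.6 / 339.1 * 100
w = 14.04 %


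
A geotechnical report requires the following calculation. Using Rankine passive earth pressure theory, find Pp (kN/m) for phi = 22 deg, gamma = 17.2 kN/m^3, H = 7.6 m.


Result: 1091.82 kN/m

Derivation:
Compute passive earth pressure coefficient:
Kp = tan^2(45 + phi/2) = tan^2(56.0) = 2.197987
Compute passive force:
Pp = 0.5 * Kp * gamma * H^2
Pp = 0.5 * 2.197987 * 17.2 * 7.6^2
Pp = 1091.82 kN/m


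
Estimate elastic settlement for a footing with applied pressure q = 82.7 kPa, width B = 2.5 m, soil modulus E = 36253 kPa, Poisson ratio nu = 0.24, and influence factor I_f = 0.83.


Using Se = q * B * (1 - nu^2) * I_f / E
1 - nu^2 = 1 - 0.24^2 = 0.9424
Se = 82.7 * 2.5 * 0.9424 * 0.83 / 36253
Se = 0.004461 m
Convert to mm: Se = 0.004461 * 1000 = 4.461 mm


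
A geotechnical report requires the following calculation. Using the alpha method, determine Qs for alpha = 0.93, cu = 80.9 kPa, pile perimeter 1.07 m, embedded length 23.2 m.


Using Qs = alpha * cu * perimeter * L
Qs = 0.93 * 80.9 * 1.07 * 23.2
Qs = 1867.68 kN


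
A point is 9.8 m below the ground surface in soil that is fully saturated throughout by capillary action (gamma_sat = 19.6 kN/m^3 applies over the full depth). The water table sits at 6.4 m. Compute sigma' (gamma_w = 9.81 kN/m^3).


Result: 158.73 kPa

Derivation:
Total stress = gamma_sat * depth
sigma = 19.6 * 9.8 = 192.08 kPa
Pore water pressure u = gamma_w * (depth - d_wt)
u = 9.81 * (9.8 - 6.4) = 33.354 kPa
Effective stress = sigma - u
sigma' = 192.08 - 33.354 = 158.73 kPa


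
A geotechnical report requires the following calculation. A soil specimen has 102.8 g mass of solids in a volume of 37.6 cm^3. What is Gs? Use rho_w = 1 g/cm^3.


Using Gs = m_s / (V_s * rho_w)
Since rho_w = 1 g/cm^3:
Gs = 102.8 / 37.6
Gs = 2.734


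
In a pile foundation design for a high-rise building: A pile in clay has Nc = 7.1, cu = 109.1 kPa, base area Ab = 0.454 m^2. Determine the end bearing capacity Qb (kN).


Result: 351.67 kN

Derivation:
Using Qb = Nc * cu * Ab
Qb = 7.1 * 109.1 * 0.454
Qb = 351.67 kN


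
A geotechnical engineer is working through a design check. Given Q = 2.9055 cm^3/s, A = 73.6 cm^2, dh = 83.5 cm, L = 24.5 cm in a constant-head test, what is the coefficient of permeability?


Compute hydraulic gradient:
i = dh / L = 83.5 / 24.5 = 3.40816
Then apply Darcy's law:
k = Q / (A * i)
k = 2.9055 / (73.6 * 3.40816)
k = 2.9055 / 250.841
k = 0.011583 cm/s


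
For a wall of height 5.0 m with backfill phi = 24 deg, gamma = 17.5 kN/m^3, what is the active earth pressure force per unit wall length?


Compute active earth pressure coefficient:
Ka = tan^2(45 - phi/2) = tan^2(33.0) = 0.42173
Compute active force:
Pa = 0.5 * Ka * gamma * H^2
Pa = 0.5 * 0.42173 * 17.5 * 5.0^2
Pa = 92.25 kN/m
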